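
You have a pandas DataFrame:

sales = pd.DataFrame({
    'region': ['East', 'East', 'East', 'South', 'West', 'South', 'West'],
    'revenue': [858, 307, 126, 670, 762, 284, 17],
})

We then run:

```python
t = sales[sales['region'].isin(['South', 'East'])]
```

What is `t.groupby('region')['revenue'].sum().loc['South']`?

filter rows where region in ['South', 'East']:
  region  revenue
0   East      858
1   East      307
2   East      126
3  South      670
5  South      284
group by region, sum of revenue:
region
East     1291
South     954
Name: revenue, dtype: int64

954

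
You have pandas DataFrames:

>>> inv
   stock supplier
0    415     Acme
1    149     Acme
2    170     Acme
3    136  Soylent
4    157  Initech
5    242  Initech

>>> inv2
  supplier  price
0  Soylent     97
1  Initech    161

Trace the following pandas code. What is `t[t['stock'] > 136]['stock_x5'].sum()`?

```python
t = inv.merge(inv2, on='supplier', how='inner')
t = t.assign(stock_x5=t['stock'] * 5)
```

merge on 'supplier' (how='inner') → 3 rows:
   stock supplier  price
0    136  Soylent     97
1    157  Initech    161
2    242  Initech    161
add column stock_x5 = t['stock'] * 5:
   stock supplier  price  stock_x5
0    136  Soylent     97       680
1    157  Initech    161       785
2    242  Initech    161      1210
filter rows where stock > 136:
   stock supplier  price  stock_x5
1    157  Initech    161       785
2    242  Initech    161      1210
Finally, sum of column 'stock_x5' = 1995.

1995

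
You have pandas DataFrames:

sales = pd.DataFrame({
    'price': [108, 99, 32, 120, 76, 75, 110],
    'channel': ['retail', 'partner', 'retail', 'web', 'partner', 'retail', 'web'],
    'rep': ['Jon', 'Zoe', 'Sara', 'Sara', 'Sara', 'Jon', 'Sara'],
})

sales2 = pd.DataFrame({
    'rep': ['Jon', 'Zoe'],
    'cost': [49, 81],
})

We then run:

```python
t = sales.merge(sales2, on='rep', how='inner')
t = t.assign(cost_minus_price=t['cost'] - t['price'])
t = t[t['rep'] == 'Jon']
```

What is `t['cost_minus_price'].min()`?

-59

merge on 'rep' (how='inner') → 3 rows:
   price  channel  rep  cost
0    108   retail  Jon    49
1     99  partner  Zoe    81
2     75   retail  Jon    49
add column cost_minus_price = t['cost'] - t['price']:
   price  channel  rep  cost  cost_minus_price
0    108   retail  Jon    49               -59
1     99  partner  Zoe    81               -18
2     75   retail  Jon    49               -26
filter rows where rep == 'Jon':
   price channel  rep  cost  cost_minus_price
0    108  retail  Jon    49               -59
2     75  retail  Jon    49               -26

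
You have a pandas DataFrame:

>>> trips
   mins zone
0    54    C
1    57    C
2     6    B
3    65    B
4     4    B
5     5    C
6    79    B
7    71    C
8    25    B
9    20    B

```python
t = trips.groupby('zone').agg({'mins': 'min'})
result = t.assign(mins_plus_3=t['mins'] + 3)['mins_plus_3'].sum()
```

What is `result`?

group by zone, min of mins:
      mins
zone      
B        4
C        5
add column mins_plus_3 = t['mins'] + 3:
      mins  mins_plus_3
zone                   
B        4            7
C        5            8
The sum of column 'mins_plus_3' is 15.

15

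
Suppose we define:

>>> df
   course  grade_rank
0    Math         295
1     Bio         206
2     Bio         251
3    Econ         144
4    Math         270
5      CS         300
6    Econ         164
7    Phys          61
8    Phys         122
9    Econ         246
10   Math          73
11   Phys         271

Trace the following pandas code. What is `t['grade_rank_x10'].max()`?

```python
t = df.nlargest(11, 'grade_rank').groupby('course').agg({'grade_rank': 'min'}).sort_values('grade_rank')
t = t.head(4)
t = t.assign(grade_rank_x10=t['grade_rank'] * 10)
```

take 11 rows with largest grade_rank:
   course  grade_rank
5      CS         300
0    Math         295
11   Phys         271
4    Math         270
2     Bio         251
9    Econ         246
1     Bio         206
6    Econ         164
3    Econ         144
8    Phys         122
10   Math          73
group by course, min of grade_rank:
        grade_rank
course            
Bio            206
CS             300
Econ           144
Math            73
Phys           122
sort by grade_rank:
        grade_rank
course            
Math            73
Phys           122
Econ           144
Bio            206
CS             300
take first 4 rows:
        grade_rank
course            
Math            73
Phys           122
Econ           144
Bio            206
add column grade_rank_x10 = t['grade_rank'] * 10:
        grade_rank  grade_rank_x10
course                            
Math            73             730
Phys           122            1220
Econ           144            1440
Bio            206            2060

2060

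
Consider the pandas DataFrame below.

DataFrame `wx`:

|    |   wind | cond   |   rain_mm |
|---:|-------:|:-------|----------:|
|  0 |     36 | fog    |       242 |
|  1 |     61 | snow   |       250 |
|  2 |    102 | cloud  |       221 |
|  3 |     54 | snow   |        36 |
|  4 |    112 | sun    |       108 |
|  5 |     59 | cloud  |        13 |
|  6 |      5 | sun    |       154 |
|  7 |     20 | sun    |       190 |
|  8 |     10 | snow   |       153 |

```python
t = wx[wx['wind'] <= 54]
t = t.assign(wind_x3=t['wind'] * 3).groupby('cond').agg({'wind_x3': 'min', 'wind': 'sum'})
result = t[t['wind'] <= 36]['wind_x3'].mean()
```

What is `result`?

filter rows where wind <= 54:
   wind  cond  rain_mm
0    36   fog      242
3    54  snow       36
6     5   sun      154
7    20   sun      190
8    10  snow      153
add column wind_x3 = t['wind'] * 3:
   wind  cond  rain_mm  wind_x3
0    36   fog      242      108
3    54  snow       36      162
6     5   sun      154       15
7    20   sun      190       60
8    10  snow      153       30
group by cond: min(wind_x3), sum(wind):
      wind_x3  wind
cond               
fog       108    36
snow       30    64
sun        15    25
filter rows where wind <= 36:
      wind_x3  wind
cond               
fog       108    36
sun        15    25

61.5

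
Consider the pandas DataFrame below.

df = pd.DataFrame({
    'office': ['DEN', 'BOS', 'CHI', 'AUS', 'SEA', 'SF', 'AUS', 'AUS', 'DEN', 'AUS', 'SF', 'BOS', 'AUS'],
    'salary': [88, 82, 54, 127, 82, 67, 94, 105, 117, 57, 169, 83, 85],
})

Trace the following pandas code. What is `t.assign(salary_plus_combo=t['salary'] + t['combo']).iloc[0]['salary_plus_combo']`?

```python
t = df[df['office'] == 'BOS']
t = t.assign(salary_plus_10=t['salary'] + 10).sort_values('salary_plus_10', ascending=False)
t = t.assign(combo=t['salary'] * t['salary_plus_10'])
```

filter rows where office == 'BOS':
   office  salary
1     BOS      82
11    BOS      83
add column salary_plus_10 = t['salary'] + 10:
   office  salary  salary_plus_10
1     BOS      82              92
11    BOS      83              93
sort by salary_plus_10 descending:
   office  salary  salary_plus_10
11    BOS      83              93
1     BOS      82              92
add column combo = t['salary'] * t['salary_plus_10']:
   office  salary  salary_plus_10  combo
11    BOS      83              93   7719
1     BOS      82              92   7544
add column salary_plus_combo = t['salary'] + t['combo']:
   office  salary  salary_plus_10  combo  salary_plus_combo
11    BOS      83              93   7719               7802
1     BOS      82              92   7544               7626
Hence 7802.

7802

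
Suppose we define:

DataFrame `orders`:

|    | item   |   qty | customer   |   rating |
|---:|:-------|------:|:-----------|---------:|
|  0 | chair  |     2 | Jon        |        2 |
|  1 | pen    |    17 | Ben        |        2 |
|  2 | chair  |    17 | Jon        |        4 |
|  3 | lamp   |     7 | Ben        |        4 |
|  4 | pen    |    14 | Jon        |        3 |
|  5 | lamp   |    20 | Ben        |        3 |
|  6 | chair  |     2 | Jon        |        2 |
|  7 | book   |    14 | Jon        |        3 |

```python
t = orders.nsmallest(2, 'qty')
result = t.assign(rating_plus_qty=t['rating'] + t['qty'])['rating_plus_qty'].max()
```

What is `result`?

take 2 rows with smallest qty:
    item  qty customer  rating
0  chair    2      Jon       2
6  chair    2      Jon       2
add column rating_plus_qty = t['rating'] + t['qty']:
    item  qty customer  rating  rating_plus_qty
0  chair    2      Jon       2                4
6  chair    2      Jon       2                4
Reading off the max of column 'rating_plus_qty', we get 4.

4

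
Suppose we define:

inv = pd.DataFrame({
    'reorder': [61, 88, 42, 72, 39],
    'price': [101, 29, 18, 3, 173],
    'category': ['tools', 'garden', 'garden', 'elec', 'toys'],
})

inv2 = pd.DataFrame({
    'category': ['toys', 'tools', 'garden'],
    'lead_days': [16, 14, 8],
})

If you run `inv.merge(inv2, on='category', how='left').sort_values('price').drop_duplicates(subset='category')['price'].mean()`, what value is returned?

merge on 'category' (how='left') → 5 rows:
   reorder  price category  lead_days
0       61    101    tools       14.0
1       88     29   garden        8.0
2       42     18   garden        8.0
3       72      3     elec        NaN
4       39    173     toys       16.0
sort by price:
   reorder  price category  lead_days
3       72      3     elec        NaN
2       42     18   garden        8.0
1       88     29   garden        8.0
0       61    101    tools       14.0
4       39    173     toys       16.0
drop duplicate category (keep=first):
   reorder  price category  lead_days
3       72      3     elec        NaN
2       42     18   garden        8.0
0       61    101    tools       14.0
4       39    173     toys       16.0
mean of column 'price' → 73.75

73.75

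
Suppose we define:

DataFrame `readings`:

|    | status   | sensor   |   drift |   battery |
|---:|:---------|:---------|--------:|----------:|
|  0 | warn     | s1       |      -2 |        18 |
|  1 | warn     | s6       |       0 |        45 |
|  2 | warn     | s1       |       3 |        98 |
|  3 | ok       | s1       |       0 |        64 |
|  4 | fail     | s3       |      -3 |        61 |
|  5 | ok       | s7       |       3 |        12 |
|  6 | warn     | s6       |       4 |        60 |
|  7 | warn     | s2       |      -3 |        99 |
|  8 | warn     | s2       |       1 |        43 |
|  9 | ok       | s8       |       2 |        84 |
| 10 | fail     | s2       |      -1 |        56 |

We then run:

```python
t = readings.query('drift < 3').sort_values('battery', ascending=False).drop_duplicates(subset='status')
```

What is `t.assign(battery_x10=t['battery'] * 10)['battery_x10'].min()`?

filter rows where drift < 3:
   status sensor  drift  battery
0    warn     s1     -2       18
1    warn     s6      0       45
3      ok     s1      0       64
4    fail     s3     -3       61
7    warn     s2     -3       99
8    warn     s2      1       43
9      ok     s8      2       84
10   fail     s2     -1       56
sort by battery descending:
   status sensor  drift  battery
7    warn     s2     -3       99
9      ok     s8      2       84
3      ok     s1      0       64
4    fail     s3     -3       61
10   fail     s2     -1       56
1    warn     s6      0       45
8    warn     s2      1       43
0    warn     s1     -2       18
drop duplicate status (keep=first):
  status sensor  drift  battery
7   warn     s2     -3       99
9     ok     s8      2       84
4   fail     s3     -3       61
add column battery_x10 = t['battery'] * 10:
  status sensor  drift  battery  battery_x10
7   warn     s2     -3       99          990
9     ok     s8      2       84          840
4   fail     s3     -3       61          610
Finally, min of column 'battery_x10' = 610.

610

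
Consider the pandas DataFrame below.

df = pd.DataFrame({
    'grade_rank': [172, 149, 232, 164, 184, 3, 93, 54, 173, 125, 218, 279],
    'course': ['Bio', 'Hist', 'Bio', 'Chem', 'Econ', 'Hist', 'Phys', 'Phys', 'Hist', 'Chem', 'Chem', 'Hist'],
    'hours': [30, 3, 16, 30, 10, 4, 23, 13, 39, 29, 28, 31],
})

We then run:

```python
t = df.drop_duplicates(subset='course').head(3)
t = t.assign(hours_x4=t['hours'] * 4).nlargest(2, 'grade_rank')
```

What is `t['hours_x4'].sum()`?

drop duplicate course (keep=first):
   grade_rank course  hours
0         172    Bio     30
1         149   Hist      3
3         164   Chem     30
4         184   Econ     10
6          93   Phys     23
take first 3 rows:
   grade_rank course  hours
0         172    Bio     30
1         149   Hist      3
3         164   Chem     30
add column hours_x4 = t['hours'] * 4:
   grade_rank course  hours  hours_x4
0         172    Bio     30       120
1         149   Hist      3        12
3         164   Chem     30       120
take 2 rows with largest grade_rank:
   grade_rank course  hours  hours_x4
0         172    Bio     30       120
3         164   Chem     30       120
So sum() = 240.

240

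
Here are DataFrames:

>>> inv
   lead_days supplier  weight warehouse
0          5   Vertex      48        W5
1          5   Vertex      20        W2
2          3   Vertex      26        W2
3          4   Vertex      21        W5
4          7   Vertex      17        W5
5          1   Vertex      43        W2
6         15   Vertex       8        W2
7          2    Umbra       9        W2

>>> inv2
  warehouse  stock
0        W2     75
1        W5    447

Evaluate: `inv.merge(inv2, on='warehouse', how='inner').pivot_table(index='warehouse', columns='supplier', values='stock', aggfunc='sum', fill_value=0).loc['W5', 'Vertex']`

1341

merge on 'warehouse' (how='inner') → 8 rows:
   lead_days supplier  weight warehouse  stock
0          5   Vertex      48        W5    447
1          5   Vertex      20        W2     75
2          3   Vertex      26        W2     75
3          4   Vertex      21        W5    447
4          7   Vertex      17        W5    447
5          1   Vertex      43        W2     75
6         15   Vertex       8        W2     75
7          2    Umbra       9        W2     75
pivot: rows=warehouse, cols=supplier, sum(stock):
supplier   Umbra  Vertex
warehouse               
W2            75     300
W5             0    1341
So loc['W5', 'Vertex'] = 1341.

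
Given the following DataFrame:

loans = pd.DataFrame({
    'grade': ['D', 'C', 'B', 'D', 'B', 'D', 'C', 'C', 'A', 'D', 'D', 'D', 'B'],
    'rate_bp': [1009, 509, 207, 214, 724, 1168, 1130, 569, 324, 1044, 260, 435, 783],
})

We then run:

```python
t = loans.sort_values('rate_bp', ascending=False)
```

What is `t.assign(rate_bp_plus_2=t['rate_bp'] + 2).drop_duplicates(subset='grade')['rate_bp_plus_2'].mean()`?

853.25

sort by rate_bp descending:
   grade  rate_bp
5      D     1168
6      C     1130
9      D     1044
0      D     1009
12     B      783
4      B      724
7      C      569
1      C      509
11     D      435
8      A      324
10     D      260
3      D      214
2      B      207
add column rate_bp_plus_2 = t['rate_bp'] + 2:
   grade  rate_bp  rate_bp_plus_2
5      D     1168            1170
6      C     1130            1132
9      D     1044            1046
0      D     1009            1011
12     B      783             785
4      B      724             726
7      C      569             571
1      C      509             511
11     D      435             437
8      A      324             326
10     D      260             262
3      D      214             216
2      B      207             209
drop duplicate grade (keep=first):
   grade  rate_bp  rate_bp_plus_2
5      D     1168            1170
6      C     1130            1132
12     B      783             785
8      A      324             326
Hence 853.25.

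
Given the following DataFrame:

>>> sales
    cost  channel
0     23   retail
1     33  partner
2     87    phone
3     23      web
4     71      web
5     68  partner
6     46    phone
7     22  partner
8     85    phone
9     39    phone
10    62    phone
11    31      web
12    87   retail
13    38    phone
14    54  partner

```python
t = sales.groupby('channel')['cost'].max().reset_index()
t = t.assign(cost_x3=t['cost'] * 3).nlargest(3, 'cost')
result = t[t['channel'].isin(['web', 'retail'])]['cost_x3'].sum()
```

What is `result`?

group by channel, max of cost:
channel
partner    68
phone      87
retail     87
web        71
Name: cost, dtype: int64
reset_index():
   channel  cost
0  partner    68
1    phone    87
2   retail    87
3      web    71
add column cost_x3 = t['cost'] * 3:
   channel  cost  cost_x3
0  partner    68      204
1    phone    87      261
2   retail    87      261
3      web    71      213
take 3 rows with largest cost:
  channel  cost  cost_x3
1   phone    87      261
2  retail    87      261
3     web    71      213
filter rows where channel in ['web', 'retail']:
  channel  cost  cost_x3
2  retail    87      261
3     web    71      213
Then the sum of column 'cost_x3': 474

474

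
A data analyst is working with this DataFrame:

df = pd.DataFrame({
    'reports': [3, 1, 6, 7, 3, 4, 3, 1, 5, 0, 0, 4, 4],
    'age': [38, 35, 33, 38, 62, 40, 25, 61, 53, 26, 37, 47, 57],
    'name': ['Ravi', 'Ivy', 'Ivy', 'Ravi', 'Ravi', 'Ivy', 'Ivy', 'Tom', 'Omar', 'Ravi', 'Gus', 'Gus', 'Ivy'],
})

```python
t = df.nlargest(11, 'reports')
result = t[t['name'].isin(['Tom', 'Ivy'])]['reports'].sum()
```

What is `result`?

19

take 11 rows with largest reports:
    reports  age  name
3         7   38  Ravi
2         6   33   Ivy
8         5   53  Omar
5         4   40   Ivy
11        4   47   Gus
12        4   57   Ivy
0         3   38  Ravi
4         3   62  Ravi
6         3   25   Ivy
1         1   35   Ivy
7         1   61   Tom
filter rows where name in ['Tom', 'Ivy']:
    reports  age name
2         6   33  Ivy
5         4   40  Ivy
12        4   57  Ivy
6         3   25  Ivy
1         1   35  Ivy
7         1   61  Tom
The sum of column 'reports' is 19.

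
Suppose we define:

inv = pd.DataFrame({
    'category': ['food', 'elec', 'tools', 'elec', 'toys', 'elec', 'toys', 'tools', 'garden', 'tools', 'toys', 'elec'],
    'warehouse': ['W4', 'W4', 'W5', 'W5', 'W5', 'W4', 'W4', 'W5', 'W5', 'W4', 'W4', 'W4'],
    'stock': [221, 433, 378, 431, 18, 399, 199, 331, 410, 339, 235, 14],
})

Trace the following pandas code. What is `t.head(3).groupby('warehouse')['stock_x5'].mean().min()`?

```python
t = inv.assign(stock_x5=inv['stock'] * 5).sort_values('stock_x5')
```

add column stock_x5 = inv['stock'] * 5:
   category warehouse  stock  stock_x5
0      food        W4    221      1105
1      elec        W4    433      2165
2     tools        W5    378      1890
3      elec        W5    431      2155
4      toys        W5     18        90
5      elec        W4    399      1995
6      toys        W4    199       995
7     tools        W5    331      1655
8    garden        W5    410      2050
9     tools        W4    339      1695
10     toys        W4    235      1175
11     elec        W4     14        70
sort by stock_x5:
   category warehouse  stock  stock_x5
11     elec        W4     14        70
4      toys        W5     18        90
6      toys        W4    199       995
0      food        W4    221      1105
10     toys        W4    235      1175
7     tools        W5    331      1655
9     tools        W4    339      1695
2     tools        W5    378      1890
5      elec        W4    399      1995
8    garden        W5    410      2050
3      elec        W5    431      2155
1      elec        W4    433      2165
take first 3 rows:
   category warehouse  stock  stock_x5
11     elec        W4     14        70
4      toys        W5     18        90
6      toys        W4    199       995
group by warehouse, mean of stock_x5:
warehouse
W4    532.5
W5     90.0
Name: stock_x5, dtype: float64

90.0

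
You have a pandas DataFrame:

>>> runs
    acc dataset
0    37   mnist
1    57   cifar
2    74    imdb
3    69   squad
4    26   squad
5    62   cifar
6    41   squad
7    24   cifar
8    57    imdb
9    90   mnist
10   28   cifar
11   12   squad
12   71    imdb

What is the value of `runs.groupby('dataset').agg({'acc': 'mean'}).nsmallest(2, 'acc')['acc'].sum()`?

79.75

group by dataset, mean of acc:
               acc
dataset           
cifar    42.750000
imdb     67.333333
mnist    63.500000
squad    37.000000
take 2 rows with smallest acc:
           acc
dataset       
squad    37.00
cifar    42.75
Then the sum of column 'acc': 79.75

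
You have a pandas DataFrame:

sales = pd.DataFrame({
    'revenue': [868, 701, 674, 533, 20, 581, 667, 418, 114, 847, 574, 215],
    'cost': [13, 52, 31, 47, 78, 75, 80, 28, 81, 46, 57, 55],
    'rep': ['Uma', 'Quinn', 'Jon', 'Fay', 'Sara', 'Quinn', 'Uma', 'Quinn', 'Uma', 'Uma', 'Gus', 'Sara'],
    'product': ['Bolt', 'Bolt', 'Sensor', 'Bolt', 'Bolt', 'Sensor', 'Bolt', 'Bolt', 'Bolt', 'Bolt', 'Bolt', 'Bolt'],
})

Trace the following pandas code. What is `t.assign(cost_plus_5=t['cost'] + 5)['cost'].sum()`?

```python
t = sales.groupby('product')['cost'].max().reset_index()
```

group by product, max of cost:
product
Bolt      81
Sensor    75
Name: cost, dtype: int64
reset_index():
  product  cost
0    Bolt    81
1  Sensor    75
add column cost_plus_5 = t['cost'] + 5:
  product  cost  cost_plus_5
0    Bolt    81           86
1  Sensor    75           80
sum of column 'cost' → 156

156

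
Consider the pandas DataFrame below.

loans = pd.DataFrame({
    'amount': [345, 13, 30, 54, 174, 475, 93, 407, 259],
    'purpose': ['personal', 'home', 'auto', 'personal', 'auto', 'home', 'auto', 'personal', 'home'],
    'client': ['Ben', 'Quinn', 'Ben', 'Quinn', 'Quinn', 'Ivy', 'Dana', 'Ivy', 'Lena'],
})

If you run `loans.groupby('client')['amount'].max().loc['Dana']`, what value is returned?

93

group by client, max of amount:
client
Ben      345
Dana      93
Ivy      475
Lena     259
Quinn    174
Name: amount, dtype: int64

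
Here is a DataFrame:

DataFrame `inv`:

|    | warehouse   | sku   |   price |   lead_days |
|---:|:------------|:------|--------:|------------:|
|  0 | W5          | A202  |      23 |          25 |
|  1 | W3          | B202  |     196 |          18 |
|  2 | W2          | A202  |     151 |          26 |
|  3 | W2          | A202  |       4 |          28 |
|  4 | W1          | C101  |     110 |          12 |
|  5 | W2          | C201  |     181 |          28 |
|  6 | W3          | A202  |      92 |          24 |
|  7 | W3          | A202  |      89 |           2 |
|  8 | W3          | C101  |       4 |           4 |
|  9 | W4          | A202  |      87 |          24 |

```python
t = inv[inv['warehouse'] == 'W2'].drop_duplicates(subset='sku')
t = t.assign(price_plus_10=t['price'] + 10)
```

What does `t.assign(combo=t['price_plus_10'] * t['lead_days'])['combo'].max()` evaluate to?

5348

filter rows where warehouse == 'W2':
  warehouse   sku  price  lead_days
2        W2  A202    151         26
3        W2  A202      4         28
5        W2  C201    181         28
drop duplicate sku (keep=first):
  warehouse   sku  price  lead_days
2        W2  A202    151         26
5        W2  C201    181         28
add column price_plus_10 = t['price'] + 10:
  warehouse   sku  price  lead_days  price_plus_10
2        W2  A202    151         26            161
5        W2  C201    181         28            191
add column combo = t['price_plus_10'] * t['lead_days']:
  warehouse   sku  price  lead_days  price_plus_10  combo
2        W2  A202    151         26            161   4186
5        W2  C201    181         28            191   5348
Reading off the max of column 'combo', we get 5348.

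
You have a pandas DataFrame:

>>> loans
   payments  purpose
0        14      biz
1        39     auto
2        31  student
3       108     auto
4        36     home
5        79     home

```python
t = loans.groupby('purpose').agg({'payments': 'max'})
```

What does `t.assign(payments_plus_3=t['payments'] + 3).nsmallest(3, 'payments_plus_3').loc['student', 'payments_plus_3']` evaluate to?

34

group by purpose, max of payments:
         payments
purpose          
auto          108
biz            14
home           79
student        31
add column payments_plus_3 = t['payments'] + 3:
         payments  payments_plus_3
purpose                           
auto          108              111
biz            14               17
home           79               82
student        31               34
take 3 rows with smallest payments_plus_3:
         payments  payments_plus_3
purpose                           
biz            14               17
student        31               34
home           79               82
Then the value at row 'student', column 'payments_plus_3': 34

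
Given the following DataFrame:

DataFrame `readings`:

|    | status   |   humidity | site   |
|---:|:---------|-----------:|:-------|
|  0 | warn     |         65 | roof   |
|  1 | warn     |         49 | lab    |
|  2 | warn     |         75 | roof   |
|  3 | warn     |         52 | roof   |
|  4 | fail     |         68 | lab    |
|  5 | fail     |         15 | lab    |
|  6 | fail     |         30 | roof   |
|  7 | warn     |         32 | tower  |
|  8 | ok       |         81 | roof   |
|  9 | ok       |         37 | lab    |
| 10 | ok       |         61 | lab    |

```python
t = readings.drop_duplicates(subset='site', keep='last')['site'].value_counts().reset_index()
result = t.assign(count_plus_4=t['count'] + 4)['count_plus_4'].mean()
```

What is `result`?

drop duplicate site (keep=last):
   status  humidity   site
7    warn        32  tower
8      ok        81   roof
10     ok        61    lab
value_counts of site:
site
tower    1
roof     1
lab      1
Name: count, dtype: int64
reset_index():
    site  count
0  tower      1
1   roof      1
2    lab      1
add column count_plus_4 = t['count'] + 4:
    site  count  count_plus_4
0  tower      1             5
1   roof      1             5
2    lab      1             5
Hence 5.0.

5.0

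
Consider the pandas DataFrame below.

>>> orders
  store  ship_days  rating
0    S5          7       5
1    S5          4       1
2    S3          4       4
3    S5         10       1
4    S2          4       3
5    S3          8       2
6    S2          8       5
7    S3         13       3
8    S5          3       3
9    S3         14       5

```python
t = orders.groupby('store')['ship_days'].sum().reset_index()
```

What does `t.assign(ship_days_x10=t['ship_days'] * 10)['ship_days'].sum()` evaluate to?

group by store, sum of ship_days:
store
S2    12
S3    39
S5    24
Name: ship_days, dtype: int64
reset_index():
  store  ship_days
0    S2         12
1    S3         39
2    S5         24
add column ship_days_x10 = t['ship_days'] * 10:
  store  ship_days  ship_days_x10
0    S2         12            120
1    S3         39            390
2    S5         24            240
Hence 75.

75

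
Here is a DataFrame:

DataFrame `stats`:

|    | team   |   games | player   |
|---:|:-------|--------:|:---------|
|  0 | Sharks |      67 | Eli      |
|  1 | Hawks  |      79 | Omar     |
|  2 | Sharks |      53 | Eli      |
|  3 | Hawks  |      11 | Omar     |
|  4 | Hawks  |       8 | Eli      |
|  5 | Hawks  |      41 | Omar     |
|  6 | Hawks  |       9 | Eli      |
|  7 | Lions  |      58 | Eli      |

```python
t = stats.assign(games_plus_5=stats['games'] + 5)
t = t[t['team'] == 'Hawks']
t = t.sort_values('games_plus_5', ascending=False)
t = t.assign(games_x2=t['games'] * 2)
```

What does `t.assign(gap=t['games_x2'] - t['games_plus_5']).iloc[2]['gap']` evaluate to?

6

add column games_plus_5 = stats['games'] + 5:
     team  games player  games_plus_5
0  Sharks     67    Eli            72
1   Hawks     79   Omar            84
2  Sharks     53    Eli            58
3   Hawks     11   Omar            16
4   Hawks      8    Eli            13
5   Hawks     41   Omar            46
6   Hawks      9    Eli            14
7   Lions     58    Eli            63
filter rows where team == 'Hawks':
    team  games player  games_plus_5
1  Hawks     79   Omar            84
3  Hawks     11   Omar            16
4  Hawks      8    Eli            13
5  Hawks     41   Omar            46
6  Hawks      9    Eli            14
sort by games_plus_5 descending:
    team  games player  games_plus_5
1  Hawks     79   Omar            84
5  Hawks     41   Omar            46
3  Hawks     11   Omar            16
6  Hawks      9    Eli            14
4  Hawks      8    Eli            13
add column games_x2 = t['games'] * 2:
    team  games player  games_plus_5  games_x2
1  Hawks     79   Omar            84       158
5  Hawks     41   Omar            46        82
3  Hawks     11   Omar            16        22
6  Hawks      9    Eli            14        18
4  Hawks      8    Eli            13        16
add column gap = t['games_x2'] - t['games_plus_5']:
    team  games player  games_plus_5  games_x2  gap
1  Hawks     79   Omar            84       158   74
5  Hawks     41   Omar            46        82   36
3  Hawks     11   Omar            16        22    6
6  Hawks      9    Eli            14        18    4
4  Hawks      8    Eli            13        16    3
Finally, value at position 2, column 'gap' = 6.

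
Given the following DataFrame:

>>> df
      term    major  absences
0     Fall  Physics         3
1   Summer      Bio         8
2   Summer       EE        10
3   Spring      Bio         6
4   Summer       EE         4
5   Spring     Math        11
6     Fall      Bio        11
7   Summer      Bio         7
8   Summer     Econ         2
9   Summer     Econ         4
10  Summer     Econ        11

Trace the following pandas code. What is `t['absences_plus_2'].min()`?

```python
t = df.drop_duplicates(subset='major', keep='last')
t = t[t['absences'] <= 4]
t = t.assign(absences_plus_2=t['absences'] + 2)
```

5

drop duplicate major (keep=last):
      term    major  absences
0     Fall  Physics         3
4   Summer       EE         4
5   Spring     Math        11
7   Summer      Bio         7
10  Summer     Econ        11
filter rows where absences <= 4:
     term    major  absences
0    Fall  Physics         3
4  Summer       EE         4
add column absences_plus_2 = t['absences'] + 2:
     term    major  absences  absences_plus_2
0    Fall  Physics         3                5
4  Summer       EE         4                6
min of column 'absences_plus_2' → 5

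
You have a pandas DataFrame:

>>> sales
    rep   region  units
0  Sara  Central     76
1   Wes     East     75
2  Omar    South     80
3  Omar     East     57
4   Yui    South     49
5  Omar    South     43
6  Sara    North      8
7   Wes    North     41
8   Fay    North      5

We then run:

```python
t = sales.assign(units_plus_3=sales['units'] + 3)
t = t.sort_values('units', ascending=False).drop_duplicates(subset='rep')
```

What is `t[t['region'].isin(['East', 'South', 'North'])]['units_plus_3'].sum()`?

add column units_plus_3 = sales['units'] + 3:
    rep   region  units  units_plus_3
0  Sara  Central     76            79
1   Wes     East     75            78
2  Omar    South     80            83
3  Omar     East     57            60
4   Yui    South     49            52
5  Omar    South     43            46
6  Sara    North      8            11
7   Wes    North     41            44
8   Fay    North      5             8
sort by units descending:
    rep   region  units  units_plus_3
2  Omar    South     80            83
0  Sara  Central     76            79
1   Wes     East     75            78
3  Omar     East     57            60
4   Yui    South     49            52
5  Omar    South     43            46
7   Wes    North     41            44
6  Sara    North      8            11
8   Fay    North      5             8
drop duplicate rep (keep=first):
    rep   region  units  units_plus_3
2  Omar    South     80            83
0  Sara  Central     76            79
1   Wes     East     75            78
4   Yui    South     49            52
8   Fay    North      5             8
filter rows where region in ['East', 'South', 'North']:
    rep region  units  units_plus_3
2  Omar  South     80            83
1   Wes   East     75            78
4   Yui  South     49            52
8   Fay  North      5             8
Then the sum of column 'units_plus_3': 221

221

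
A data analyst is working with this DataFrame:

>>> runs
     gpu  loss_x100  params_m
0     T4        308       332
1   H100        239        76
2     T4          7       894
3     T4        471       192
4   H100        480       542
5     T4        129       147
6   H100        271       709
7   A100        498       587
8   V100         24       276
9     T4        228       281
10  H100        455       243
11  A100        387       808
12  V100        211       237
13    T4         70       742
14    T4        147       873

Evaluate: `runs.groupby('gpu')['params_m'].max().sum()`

group by gpu, max of params_m:
gpu
A100    808
H100    709
T4      894
V100    276
Name: params_m, dtype: int64
Finally, sum of the resulting series = 2687.

2687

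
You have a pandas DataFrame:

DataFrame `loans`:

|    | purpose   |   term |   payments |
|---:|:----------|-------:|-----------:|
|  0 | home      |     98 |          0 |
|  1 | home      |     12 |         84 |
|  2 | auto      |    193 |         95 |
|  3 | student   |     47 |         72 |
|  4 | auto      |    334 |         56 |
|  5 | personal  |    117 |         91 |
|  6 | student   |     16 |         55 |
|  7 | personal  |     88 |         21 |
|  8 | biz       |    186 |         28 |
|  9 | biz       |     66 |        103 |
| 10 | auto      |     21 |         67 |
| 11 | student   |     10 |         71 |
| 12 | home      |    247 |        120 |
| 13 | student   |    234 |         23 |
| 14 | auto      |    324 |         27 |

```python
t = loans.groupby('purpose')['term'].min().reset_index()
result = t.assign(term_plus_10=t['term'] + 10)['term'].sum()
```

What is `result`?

group by purpose, min of term:
purpose
auto        21
biz         66
home        12
personal    88
student     10
Name: term, dtype: int64
reset_index():
    purpose  term
0      auto    21
1       biz    66
2      home    12
3  personal    88
4   student    10
add column term_plus_10 = t['term'] + 10:
    purpose  term  term_plus_10
0      auto    21            31
1       biz    66            76
2      home    12            22
3  personal    88            98
4   student    10            20
Then the sum of column 'term': 197

197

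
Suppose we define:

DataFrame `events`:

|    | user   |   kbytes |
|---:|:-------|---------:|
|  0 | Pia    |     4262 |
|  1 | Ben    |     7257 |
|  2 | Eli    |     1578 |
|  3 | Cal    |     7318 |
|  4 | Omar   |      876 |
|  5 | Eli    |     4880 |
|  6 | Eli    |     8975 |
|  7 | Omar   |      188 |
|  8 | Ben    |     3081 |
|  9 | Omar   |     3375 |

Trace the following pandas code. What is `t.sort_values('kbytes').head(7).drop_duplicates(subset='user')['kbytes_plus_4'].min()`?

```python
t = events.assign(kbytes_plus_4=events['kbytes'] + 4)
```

192

add column kbytes_plus_4 = events['kbytes'] + 4:
   user  kbytes  kbytes_plus_4
0   Pia    4262           4266
1   Ben    7257           7261
2   Eli    1578           1582
3   Cal    7318           7322
4  Omar     876            880
5   Eli    4880           4884
6   Eli    8975           8979
7  Omar     188            192
8   Ben    3081           3085
9  Omar    3375           3379
sort by kbytes:
   user  kbytes  kbytes_plus_4
7  Omar     188            192
4  Omar     876            880
2   Eli    1578           1582
8   Ben    3081           3085
9  Omar    3375           3379
0   Pia    4262           4266
5   Eli    4880           4884
1   Ben    7257           7261
3   Cal    7318           7322
6   Eli    8975           8979
take first 7 rows:
   user  kbytes  kbytes_plus_4
7  Omar     188            192
4  Omar     876            880
2   Eli    1578           1582
8   Ben    3081           3085
9  Omar    3375           3379
0   Pia    4262           4266
5   Eli    4880           4884
drop duplicate user (keep=first):
   user  kbytes  kbytes_plus_4
7  Omar     188            192
2   Eli    1578           1582
8   Ben    3081           3085
0   Pia    4262           4266
The min of column 'kbytes_plus_4' is 192.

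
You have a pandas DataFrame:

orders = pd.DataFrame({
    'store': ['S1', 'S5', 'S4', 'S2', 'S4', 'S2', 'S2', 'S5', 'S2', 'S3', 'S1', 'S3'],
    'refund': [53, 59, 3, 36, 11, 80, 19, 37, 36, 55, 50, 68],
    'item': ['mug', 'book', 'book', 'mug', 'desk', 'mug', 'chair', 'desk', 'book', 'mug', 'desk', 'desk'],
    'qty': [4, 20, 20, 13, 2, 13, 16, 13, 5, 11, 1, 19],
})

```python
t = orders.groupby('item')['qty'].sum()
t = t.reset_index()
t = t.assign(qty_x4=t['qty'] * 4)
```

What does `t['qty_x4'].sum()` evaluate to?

group by item, sum of qty:
item
book     45
chair    16
desk     35
mug      41
Name: qty, dtype: int64
reset_index():
    item  qty
0   book   45
1  chair   16
2   desk   35
3    mug   41
add column qty_x4 = t['qty'] * 4:
    item  qty  qty_x4
0   book   45     180
1  chair   16      64
2   desk   35     140
3    mug   41     164

548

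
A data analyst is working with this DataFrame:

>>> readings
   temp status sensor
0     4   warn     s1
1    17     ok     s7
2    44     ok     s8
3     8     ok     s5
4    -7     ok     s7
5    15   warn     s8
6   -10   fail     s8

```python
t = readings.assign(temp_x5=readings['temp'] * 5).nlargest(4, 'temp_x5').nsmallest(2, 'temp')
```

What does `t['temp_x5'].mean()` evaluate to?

add column temp_x5 = readings['temp'] * 5:
   temp status sensor  temp_x5
0     4   warn     s1       20
1    17     ok     s7       85
2    44     ok     s8      220
3     8     ok     s5       40
4    -7     ok     s7      -35
5    15   warn     s8       75
6   -10   fail     s8      -50
take 4 rows with largest temp_x5:
   temp status sensor  temp_x5
2    44     ok     s8      220
1    17     ok     s7       85
5    15   warn     s8       75
3     8     ok     s5       40
take 2 rows with smallest temp:
   temp status sensor  temp_x5
3     8     ok     s5       40
5    15   warn     s8       75

57.5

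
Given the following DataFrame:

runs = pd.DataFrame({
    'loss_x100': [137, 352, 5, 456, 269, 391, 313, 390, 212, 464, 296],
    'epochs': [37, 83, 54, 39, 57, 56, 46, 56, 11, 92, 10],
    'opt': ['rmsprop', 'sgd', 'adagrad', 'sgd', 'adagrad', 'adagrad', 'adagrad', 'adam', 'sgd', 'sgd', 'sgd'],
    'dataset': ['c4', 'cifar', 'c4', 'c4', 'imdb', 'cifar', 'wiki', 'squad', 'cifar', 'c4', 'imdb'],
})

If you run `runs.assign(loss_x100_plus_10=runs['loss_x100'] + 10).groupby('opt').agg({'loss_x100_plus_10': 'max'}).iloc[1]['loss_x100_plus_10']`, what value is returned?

add column loss_x100_plus_10 = runs['loss_x100'] + 10:
    loss_x100  epochs      opt dataset  loss_x100_plus_10
0         137      37  rmsprop      c4                147
1         352      83      sgd   cifar                362
2           5      54  adagrad      c4                 15
3         456      39      sgd      c4                466
4         269      57  adagrad    imdb                279
5         391      56  adagrad   cifar                401
6         313      46  adagrad    wiki                323
7         390      56     adam   squad                400
8         212      11      sgd   cifar                222
9         464      92      sgd      c4                474
10        296      10      sgd    imdb                306
group by opt, max of loss_x100_plus_10:
         loss_x100_plus_10
opt                       
adagrad                401
adam                   400
rmsprop                147
sgd                    474
Taking the value at position 1, column 'loss_x100_plus_10' gives 400.

400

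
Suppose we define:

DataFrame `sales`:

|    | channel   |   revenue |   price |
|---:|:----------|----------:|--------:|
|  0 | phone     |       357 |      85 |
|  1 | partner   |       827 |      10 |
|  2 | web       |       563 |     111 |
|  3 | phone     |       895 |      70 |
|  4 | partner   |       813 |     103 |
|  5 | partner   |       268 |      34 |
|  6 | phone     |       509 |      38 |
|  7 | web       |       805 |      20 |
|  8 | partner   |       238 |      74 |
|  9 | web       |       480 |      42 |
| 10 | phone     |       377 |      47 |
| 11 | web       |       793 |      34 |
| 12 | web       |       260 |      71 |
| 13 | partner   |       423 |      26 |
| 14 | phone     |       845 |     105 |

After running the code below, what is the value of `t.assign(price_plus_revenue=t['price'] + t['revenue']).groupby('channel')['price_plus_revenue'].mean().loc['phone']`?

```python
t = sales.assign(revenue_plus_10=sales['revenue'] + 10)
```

665.6

add column revenue_plus_10 = sales['revenue'] + 10:
    channel  revenue  price  revenue_plus_10
0     phone      357     85              367
1   partner      827     10              837
2       web      563    111              573
3     phone      895     70              905
4   partner      813    103              823
5   partner      268     34              278
6     phone      509     38              519
7       web      805     20              815
8   partner      238     74              248
9       web      480     42              490
10    phone      377     47              387
11      web      793     34              803
12      web      260     71              270
13  partner      423     26              433
14    phone      845    105              855
add column price_plus_revenue = t['price'] + t['revenue']:
    channel  revenue  price  revenue_plus_10  price_plus_revenue
0     phone      357     85              367                 442
1   partner      827     10              837                 837
2       web      563    111              573                 674
3     phone      895     70              905                 965
4   partner      813    103              823                 916
5   partner      268     34              278                 302
6     phone      509     38              519                 547
7       web      805     20              815                 825
8   partner      238     74              248                 312
9       web      480     42              490                 522
10    phone      377     47              387                 424
11      web      793     34              803                 827
12      web      260     71              270                 331
13  partner      423     26              433                 449
14    phone      845    105              855                 950
group by channel, mean of price_plus_revenue:
channel
partner    563.2
phone      665.6
web        635.8
Name: price_plus_revenue, dtype: float64
value at index 'phone' → 665.6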